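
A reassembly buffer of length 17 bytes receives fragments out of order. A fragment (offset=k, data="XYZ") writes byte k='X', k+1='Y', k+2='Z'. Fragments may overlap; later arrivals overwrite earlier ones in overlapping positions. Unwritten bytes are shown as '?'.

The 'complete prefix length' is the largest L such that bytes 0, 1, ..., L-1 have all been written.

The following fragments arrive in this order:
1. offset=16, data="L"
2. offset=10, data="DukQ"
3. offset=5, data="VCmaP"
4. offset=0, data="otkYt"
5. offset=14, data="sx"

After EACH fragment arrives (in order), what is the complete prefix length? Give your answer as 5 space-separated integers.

Answer: 0 0 0 14 17

Derivation:
Fragment 1: offset=16 data="L" -> buffer=????????????????L -> prefix_len=0
Fragment 2: offset=10 data="DukQ" -> buffer=??????????DukQ??L -> prefix_len=0
Fragment 3: offset=5 data="VCmaP" -> buffer=?????VCmaPDukQ??L -> prefix_len=0
Fragment 4: offset=0 data="otkYt" -> buffer=otkYtVCmaPDukQ??L -> prefix_len=14
Fragment 5: offset=14 data="sx" -> buffer=otkYtVCmaPDukQsxL -> prefix_len=17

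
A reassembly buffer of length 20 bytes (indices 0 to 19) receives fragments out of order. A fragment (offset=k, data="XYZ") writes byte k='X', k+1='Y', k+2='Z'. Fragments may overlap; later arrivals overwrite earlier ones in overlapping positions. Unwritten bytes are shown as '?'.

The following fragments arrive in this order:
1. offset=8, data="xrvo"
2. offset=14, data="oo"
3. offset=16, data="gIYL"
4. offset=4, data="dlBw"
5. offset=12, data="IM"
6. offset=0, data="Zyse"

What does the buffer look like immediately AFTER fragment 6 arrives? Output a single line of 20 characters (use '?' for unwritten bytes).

Fragment 1: offset=8 data="xrvo" -> buffer=????????xrvo????????
Fragment 2: offset=14 data="oo" -> buffer=????????xrvo??oo????
Fragment 3: offset=16 data="gIYL" -> buffer=????????xrvo??oogIYL
Fragment 4: offset=4 data="dlBw" -> buffer=????dlBwxrvo??oogIYL
Fragment 5: offset=12 data="IM" -> buffer=????dlBwxrvoIMoogIYL
Fragment 6: offset=0 data="Zyse" -> buffer=ZysedlBwxrvoIMoogIYL

Answer: ZysedlBwxrvoIMoogIYL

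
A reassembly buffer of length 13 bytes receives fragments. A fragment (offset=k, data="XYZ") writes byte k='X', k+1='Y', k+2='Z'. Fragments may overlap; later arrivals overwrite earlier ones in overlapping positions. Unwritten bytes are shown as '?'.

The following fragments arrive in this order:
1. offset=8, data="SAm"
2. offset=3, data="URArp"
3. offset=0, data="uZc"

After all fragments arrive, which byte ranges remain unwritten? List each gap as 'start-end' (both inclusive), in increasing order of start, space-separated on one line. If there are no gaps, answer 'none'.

Answer: 11-12

Derivation:
Fragment 1: offset=8 len=3
Fragment 2: offset=3 len=5
Fragment 3: offset=0 len=3
Gaps: 11-12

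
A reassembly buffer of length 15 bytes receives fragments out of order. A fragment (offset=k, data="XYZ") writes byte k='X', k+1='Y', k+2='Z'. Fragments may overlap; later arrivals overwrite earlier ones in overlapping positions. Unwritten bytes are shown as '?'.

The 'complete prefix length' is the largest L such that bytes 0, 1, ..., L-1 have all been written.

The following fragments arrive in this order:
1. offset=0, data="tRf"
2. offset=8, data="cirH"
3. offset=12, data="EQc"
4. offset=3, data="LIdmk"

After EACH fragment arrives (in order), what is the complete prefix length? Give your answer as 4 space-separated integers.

Answer: 3 3 3 15

Derivation:
Fragment 1: offset=0 data="tRf" -> buffer=tRf???????????? -> prefix_len=3
Fragment 2: offset=8 data="cirH" -> buffer=tRf?????cirH??? -> prefix_len=3
Fragment 3: offset=12 data="EQc" -> buffer=tRf?????cirHEQc -> prefix_len=3
Fragment 4: offset=3 data="LIdmk" -> buffer=tRfLIdmkcirHEQc -> prefix_len=15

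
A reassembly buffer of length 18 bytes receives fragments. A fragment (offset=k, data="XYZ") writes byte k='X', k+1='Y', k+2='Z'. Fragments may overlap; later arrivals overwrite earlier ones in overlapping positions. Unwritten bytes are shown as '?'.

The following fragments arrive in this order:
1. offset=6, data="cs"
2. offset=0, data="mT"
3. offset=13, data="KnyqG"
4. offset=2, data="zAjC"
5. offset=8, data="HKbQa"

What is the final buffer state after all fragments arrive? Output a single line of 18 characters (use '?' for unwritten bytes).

Fragment 1: offset=6 data="cs" -> buffer=??????cs??????????
Fragment 2: offset=0 data="mT" -> buffer=mT????cs??????????
Fragment 3: offset=13 data="KnyqG" -> buffer=mT????cs?????KnyqG
Fragment 4: offset=2 data="zAjC" -> buffer=mTzAjCcs?????KnyqG
Fragment 5: offset=8 data="HKbQa" -> buffer=mTzAjCcsHKbQaKnyqG

Answer: mTzAjCcsHKbQaKnyqG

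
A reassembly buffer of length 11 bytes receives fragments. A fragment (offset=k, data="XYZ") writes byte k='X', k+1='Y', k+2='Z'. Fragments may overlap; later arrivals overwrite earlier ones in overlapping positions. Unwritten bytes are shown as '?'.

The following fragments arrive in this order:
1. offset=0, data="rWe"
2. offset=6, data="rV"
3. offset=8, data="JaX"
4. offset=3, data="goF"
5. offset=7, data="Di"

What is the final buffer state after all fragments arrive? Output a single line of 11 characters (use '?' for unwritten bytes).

Answer: rWegoFrDiaX

Derivation:
Fragment 1: offset=0 data="rWe" -> buffer=rWe????????
Fragment 2: offset=6 data="rV" -> buffer=rWe???rV???
Fragment 3: offset=8 data="JaX" -> buffer=rWe???rVJaX
Fragment 4: offset=3 data="goF" -> buffer=rWegoFrVJaX
Fragment 5: offset=7 data="Di" -> buffer=rWegoFrDiaX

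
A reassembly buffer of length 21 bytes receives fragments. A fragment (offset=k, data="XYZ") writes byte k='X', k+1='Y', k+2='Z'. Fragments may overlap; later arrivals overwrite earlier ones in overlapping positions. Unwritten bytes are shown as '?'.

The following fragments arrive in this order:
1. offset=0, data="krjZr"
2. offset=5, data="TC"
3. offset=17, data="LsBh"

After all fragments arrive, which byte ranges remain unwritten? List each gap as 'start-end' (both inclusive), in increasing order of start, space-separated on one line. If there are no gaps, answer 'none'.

Answer: 7-16

Derivation:
Fragment 1: offset=0 len=5
Fragment 2: offset=5 len=2
Fragment 3: offset=17 len=4
Gaps: 7-16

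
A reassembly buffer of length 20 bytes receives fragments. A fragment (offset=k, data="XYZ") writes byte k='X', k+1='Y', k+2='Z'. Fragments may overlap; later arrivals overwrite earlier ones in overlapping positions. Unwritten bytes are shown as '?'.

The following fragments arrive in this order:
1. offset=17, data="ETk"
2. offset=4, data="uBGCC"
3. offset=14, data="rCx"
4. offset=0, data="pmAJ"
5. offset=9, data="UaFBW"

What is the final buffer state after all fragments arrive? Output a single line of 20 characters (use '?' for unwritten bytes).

Answer: pmAJuBGCCUaFBWrCxETk

Derivation:
Fragment 1: offset=17 data="ETk" -> buffer=?????????????????ETk
Fragment 2: offset=4 data="uBGCC" -> buffer=????uBGCC????????ETk
Fragment 3: offset=14 data="rCx" -> buffer=????uBGCC?????rCxETk
Fragment 4: offset=0 data="pmAJ" -> buffer=pmAJuBGCC?????rCxETk
Fragment 5: offset=9 data="UaFBW" -> buffer=pmAJuBGCCUaFBWrCxETk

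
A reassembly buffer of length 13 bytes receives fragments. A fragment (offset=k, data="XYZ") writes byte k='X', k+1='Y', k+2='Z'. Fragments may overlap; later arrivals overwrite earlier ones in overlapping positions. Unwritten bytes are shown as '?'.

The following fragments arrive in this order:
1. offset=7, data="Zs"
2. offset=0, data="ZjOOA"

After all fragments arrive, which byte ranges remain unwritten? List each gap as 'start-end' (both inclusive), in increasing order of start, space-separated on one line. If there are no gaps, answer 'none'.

Answer: 5-6 9-12

Derivation:
Fragment 1: offset=7 len=2
Fragment 2: offset=0 len=5
Gaps: 5-6 9-12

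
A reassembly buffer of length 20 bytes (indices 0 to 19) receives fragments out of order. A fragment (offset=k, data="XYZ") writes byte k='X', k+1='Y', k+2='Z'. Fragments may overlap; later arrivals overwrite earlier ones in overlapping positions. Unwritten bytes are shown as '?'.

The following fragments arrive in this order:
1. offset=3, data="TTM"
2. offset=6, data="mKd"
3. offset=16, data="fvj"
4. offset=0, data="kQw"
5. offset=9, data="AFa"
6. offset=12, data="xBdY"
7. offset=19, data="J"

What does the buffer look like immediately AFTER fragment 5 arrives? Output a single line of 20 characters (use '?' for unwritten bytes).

Answer: kQwTTMmKdAFa????fvj?

Derivation:
Fragment 1: offset=3 data="TTM" -> buffer=???TTM??????????????
Fragment 2: offset=6 data="mKd" -> buffer=???TTMmKd???????????
Fragment 3: offset=16 data="fvj" -> buffer=???TTMmKd???????fvj?
Fragment 4: offset=0 data="kQw" -> buffer=kQwTTMmKd???????fvj?
Fragment 5: offset=9 data="AFa" -> buffer=kQwTTMmKdAFa????fvj?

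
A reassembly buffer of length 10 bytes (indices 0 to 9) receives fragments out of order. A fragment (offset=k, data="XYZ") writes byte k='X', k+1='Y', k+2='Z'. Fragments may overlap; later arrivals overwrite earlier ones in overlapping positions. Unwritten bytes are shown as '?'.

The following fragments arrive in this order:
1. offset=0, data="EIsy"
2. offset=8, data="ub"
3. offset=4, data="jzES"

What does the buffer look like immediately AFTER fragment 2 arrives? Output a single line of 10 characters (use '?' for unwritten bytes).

Fragment 1: offset=0 data="EIsy" -> buffer=EIsy??????
Fragment 2: offset=8 data="ub" -> buffer=EIsy????ub

Answer: EIsy????ub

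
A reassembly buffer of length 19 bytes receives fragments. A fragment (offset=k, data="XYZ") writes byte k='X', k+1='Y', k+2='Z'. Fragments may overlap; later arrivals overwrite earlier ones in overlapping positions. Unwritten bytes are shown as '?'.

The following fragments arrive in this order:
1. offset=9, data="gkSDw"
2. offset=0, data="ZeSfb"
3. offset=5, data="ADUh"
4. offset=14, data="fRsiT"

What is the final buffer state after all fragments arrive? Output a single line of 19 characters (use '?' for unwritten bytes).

Answer: ZeSfbADUhgkSDwfRsiT

Derivation:
Fragment 1: offset=9 data="gkSDw" -> buffer=?????????gkSDw?????
Fragment 2: offset=0 data="ZeSfb" -> buffer=ZeSfb????gkSDw?????
Fragment 3: offset=5 data="ADUh" -> buffer=ZeSfbADUhgkSDw?????
Fragment 4: offset=14 data="fRsiT" -> buffer=ZeSfbADUhgkSDwfRsiT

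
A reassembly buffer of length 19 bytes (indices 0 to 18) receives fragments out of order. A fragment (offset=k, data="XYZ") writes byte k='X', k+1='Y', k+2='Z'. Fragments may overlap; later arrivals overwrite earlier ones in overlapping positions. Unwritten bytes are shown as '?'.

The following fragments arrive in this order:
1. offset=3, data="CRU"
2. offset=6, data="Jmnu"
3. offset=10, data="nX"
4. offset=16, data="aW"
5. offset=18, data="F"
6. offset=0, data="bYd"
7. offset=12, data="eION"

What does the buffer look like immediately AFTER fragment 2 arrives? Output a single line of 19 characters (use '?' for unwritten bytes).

Fragment 1: offset=3 data="CRU" -> buffer=???CRU?????????????
Fragment 2: offset=6 data="Jmnu" -> buffer=???CRUJmnu?????????

Answer: ???CRUJmnu?????????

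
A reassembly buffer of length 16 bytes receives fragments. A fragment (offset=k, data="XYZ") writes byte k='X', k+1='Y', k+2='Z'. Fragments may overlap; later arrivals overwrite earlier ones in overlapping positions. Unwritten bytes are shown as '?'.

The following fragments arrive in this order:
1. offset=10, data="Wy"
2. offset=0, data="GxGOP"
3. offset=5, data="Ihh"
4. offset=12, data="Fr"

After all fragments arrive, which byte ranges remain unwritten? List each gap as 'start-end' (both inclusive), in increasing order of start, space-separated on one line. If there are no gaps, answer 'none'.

Answer: 8-9 14-15

Derivation:
Fragment 1: offset=10 len=2
Fragment 2: offset=0 len=5
Fragment 3: offset=5 len=3
Fragment 4: offset=12 len=2
Gaps: 8-9 14-15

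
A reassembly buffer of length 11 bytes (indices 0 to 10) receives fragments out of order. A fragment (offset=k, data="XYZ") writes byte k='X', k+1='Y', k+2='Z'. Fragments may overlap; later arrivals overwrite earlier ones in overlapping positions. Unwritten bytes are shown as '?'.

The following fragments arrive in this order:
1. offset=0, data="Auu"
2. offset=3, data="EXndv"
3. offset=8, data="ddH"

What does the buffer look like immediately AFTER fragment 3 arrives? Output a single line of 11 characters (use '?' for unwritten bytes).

Answer: AuuEXndvddH

Derivation:
Fragment 1: offset=0 data="Auu" -> buffer=Auu????????
Fragment 2: offset=3 data="EXndv" -> buffer=AuuEXndv???
Fragment 3: offset=8 data="ddH" -> buffer=AuuEXndvddH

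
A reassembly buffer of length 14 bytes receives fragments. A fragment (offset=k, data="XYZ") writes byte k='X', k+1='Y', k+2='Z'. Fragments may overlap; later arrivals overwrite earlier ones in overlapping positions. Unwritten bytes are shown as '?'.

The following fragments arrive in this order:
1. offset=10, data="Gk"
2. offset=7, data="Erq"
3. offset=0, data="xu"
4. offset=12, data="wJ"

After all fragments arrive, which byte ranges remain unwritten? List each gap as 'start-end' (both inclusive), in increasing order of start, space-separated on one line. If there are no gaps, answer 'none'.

Fragment 1: offset=10 len=2
Fragment 2: offset=7 len=3
Fragment 3: offset=0 len=2
Fragment 4: offset=12 len=2
Gaps: 2-6

Answer: 2-6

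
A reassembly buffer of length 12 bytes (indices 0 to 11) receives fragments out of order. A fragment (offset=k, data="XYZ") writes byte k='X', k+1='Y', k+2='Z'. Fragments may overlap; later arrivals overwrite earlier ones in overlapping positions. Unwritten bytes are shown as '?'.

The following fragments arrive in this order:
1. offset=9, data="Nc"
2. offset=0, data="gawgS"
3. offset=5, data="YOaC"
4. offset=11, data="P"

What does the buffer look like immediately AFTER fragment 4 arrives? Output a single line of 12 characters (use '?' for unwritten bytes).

Answer: gawgSYOaCNcP

Derivation:
Fragment 1: offset=9 data="Nc" -> buffer=?????????Nc?
Fragment 2: offset=0 data="gawgS" -> buffer=gawgS????Nc?
Fragment 3: offset=5 data="YOaC" -> buffer=gawgSYOaCNc?
Fragment 4: offset=11 data="P" -> buffer=gawgSYOaCNcP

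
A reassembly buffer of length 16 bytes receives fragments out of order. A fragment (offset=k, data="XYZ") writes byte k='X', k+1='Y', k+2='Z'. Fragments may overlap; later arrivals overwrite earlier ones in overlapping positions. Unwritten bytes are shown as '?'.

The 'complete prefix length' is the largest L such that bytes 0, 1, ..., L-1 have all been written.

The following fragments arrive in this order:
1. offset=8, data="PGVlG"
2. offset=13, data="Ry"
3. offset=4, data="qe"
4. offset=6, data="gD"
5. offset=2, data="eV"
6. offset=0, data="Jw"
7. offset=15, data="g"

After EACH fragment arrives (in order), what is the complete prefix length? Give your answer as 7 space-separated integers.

Answer: 0 0 0 0 0 15 16

Derivation:
Fragment 1: offset=8 data="PGVlG" -> buffer=????????PGVlG??? -> prefix_len=0
Fragment 2: offset=13 data="Ry" -> buffer=????????PGVlGRy? -> prefix_len=0
Fragment 3: offset=4 data="qe" -> buffer=????qe??PGVlGRy? -> prefix_len=0
Fragment 4: offset=6 data="gD" -> buffer=????qegDPGVlGRy? -> prefix_len=0
Fragment 5: offset=2 data="eV" -> buffer=??eVqegDPGVlGRy? -> prefix_len=0
Fragment 6: offset=0 data="Jw" -> buffer=JweVqegDPGVlGRy? -> prefix_len=15
Fragment 7: offset=15 data="g" -> buffer=JweVqegDPGVlGRyg -> prefix_len=16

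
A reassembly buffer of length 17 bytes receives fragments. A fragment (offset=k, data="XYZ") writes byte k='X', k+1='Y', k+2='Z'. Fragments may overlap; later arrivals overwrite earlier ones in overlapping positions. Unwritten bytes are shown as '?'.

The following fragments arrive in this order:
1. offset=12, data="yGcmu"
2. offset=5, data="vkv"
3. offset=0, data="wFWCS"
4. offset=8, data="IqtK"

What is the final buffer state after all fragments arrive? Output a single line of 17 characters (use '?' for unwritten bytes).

Answer: wFWCSvkvIqtKyGcmu

Derivation:
Fragment 1: offset=12 data="yGcmu" -> buffer=????????????yGcmu
Fragment 2: offset=5 data="vkv" -> buffer=?????vkv????yGcmu
Fragment 3: offset=0 data="wFWCS" -> buffer=wFWCSvkv????yGcmu
Fragment 4: offset=8 data="IqtK" -> buffer=wFWCSvkvIqtKyGcmu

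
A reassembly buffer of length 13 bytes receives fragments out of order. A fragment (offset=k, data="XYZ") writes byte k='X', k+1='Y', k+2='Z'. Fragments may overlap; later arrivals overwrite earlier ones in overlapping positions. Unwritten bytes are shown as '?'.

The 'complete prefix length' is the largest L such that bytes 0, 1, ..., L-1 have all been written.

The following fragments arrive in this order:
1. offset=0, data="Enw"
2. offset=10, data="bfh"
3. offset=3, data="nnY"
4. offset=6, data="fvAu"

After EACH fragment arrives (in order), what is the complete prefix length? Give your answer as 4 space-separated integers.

Fragment 1: offset=0 data="Enw" -> buffer=Enw?????????? -> prefix_len=3
Fragment 2: offset=10 data="bfh" -> buffer=Enw???????bfh -> prefix_len=3
Fragment 3: offset=3 data="nnY" -> buffer=EnwnnY????bfh -> prefix_len=6
Fragment 4: offset=6 data="fvAu" -> buffer=EnwnnYfvAubfh -> prefix_len=13

Answer: 3 3 6 13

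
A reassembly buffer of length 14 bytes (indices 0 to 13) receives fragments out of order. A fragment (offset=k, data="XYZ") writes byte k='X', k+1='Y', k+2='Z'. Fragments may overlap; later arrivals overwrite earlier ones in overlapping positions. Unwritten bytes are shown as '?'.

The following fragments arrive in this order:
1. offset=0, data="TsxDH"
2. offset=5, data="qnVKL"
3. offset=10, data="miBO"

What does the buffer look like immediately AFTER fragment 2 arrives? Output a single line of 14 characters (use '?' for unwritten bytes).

Answer: TsxDHqnVKL????

Derivation:
Fragment 1: offset=0 data="TsxDH" -> buffer=TsxDH?????????
Fragment 2: offset=5 data="qnVKL" -> buffer=TsxDHqnVKL????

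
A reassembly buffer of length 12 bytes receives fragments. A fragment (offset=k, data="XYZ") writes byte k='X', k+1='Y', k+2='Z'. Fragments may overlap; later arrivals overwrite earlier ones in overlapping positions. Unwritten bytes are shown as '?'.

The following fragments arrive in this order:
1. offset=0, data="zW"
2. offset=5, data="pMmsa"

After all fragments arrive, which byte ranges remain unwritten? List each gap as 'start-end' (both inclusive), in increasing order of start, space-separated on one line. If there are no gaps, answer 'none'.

Fragment 1: offset=0 len=2
Fragment 2: offset=5 len=5
Gaps: 2-4 10-11

Answer: 2-4 10-11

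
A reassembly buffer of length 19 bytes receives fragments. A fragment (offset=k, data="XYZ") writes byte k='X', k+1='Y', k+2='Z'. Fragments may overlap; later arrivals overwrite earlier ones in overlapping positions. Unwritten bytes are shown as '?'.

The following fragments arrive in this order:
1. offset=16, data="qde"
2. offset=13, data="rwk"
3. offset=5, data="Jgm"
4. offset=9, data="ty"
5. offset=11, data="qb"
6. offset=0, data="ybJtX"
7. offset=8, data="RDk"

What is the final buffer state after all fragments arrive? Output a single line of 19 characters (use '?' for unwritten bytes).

Answer: ybJtXJgmRDkqbrwkqde

Derivation:
Fragment 1: offset=16 data="qde" -> buffer=????????????????qde
Fragment 2: offset=13 data="rwk" -> buffer=?????????????rwkqde
Fragment 3: offset=5 data="Jgm" -> buffer=?????Jgm?????rwkqde
Fragment 4: offset=9 data="ty" -> buffer=?????Jgm?ty??rwkqde
Fragment 5: offset=11 data="qb" -> buffer=?????Jgm?tyqbrwkqde
Fragment 6: offset=0 data="ybJtX" -> buffer=ybJtXJgm?tyqbrwkqde
Fragment 7: offset=8 data="RDk" -> buffer=ybJtXJgmRDkqbrwkqde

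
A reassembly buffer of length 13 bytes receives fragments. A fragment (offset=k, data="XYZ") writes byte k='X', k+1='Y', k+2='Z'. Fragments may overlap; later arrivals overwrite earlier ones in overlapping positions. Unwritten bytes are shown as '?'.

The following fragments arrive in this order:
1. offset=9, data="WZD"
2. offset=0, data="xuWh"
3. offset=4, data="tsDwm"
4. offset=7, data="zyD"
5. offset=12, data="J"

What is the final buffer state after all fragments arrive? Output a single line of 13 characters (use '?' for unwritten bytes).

Answer: xuWhtsDzyDZDJ

Derivation:
Fragment 1: offset=9 data="WZD" -> buffer=?????????WZD?
Fragment 2: offset=0 data="xuWh" -> buffer=xuWh?????WZD?
Fragment 3: offset=4 data="tsDwm" -> buffer=xuWhtsDwmWZD?
Fragment 4: offset=7 data="zyD" -> buffer=xuWhtsDzyDZD?
Fragment 5: offset=12 data="J" -> buffer=xuWhtsDzyDZDJ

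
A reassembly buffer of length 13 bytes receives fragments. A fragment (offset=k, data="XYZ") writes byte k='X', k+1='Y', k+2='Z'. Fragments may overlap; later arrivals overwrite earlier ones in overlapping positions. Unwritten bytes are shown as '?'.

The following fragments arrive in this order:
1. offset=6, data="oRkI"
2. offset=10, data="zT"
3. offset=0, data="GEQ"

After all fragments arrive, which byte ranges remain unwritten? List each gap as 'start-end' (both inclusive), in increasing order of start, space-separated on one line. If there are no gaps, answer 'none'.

Answer: 3-5 12-12

Derivation:
Fragment 1: offset=6 len=4
Fragment 2: offset=10 len=2
Fragment 3: offset=0 len=3
Gaps: 3-5 12-12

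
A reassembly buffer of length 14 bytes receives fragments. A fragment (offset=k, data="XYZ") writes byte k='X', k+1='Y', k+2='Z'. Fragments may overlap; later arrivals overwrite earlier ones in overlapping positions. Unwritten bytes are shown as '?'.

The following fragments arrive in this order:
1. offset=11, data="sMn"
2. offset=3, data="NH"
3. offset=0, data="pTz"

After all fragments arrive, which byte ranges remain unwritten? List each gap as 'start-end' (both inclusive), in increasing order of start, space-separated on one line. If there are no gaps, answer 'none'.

Answer: 5-10

Derivation:
Fragment 1: offset=11 len=3
Fragment 2: offset=3 len=2
Fragment 3: offset=0 len=3
Gaps: 5-10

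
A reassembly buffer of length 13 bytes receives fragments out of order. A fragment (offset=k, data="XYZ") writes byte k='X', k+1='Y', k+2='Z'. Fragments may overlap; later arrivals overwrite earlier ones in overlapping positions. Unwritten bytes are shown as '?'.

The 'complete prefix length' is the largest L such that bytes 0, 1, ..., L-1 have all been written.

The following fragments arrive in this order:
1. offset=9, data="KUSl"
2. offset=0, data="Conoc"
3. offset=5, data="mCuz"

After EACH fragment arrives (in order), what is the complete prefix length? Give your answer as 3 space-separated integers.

Fragment 1: offset=9 data="KUSl" -> buffer=?????????KUSl -> prefix_len=0
Fragment 2: offset=0 data="Conoc" -> buffer=Conoc????KUSl -> prefix_len=5
Fragment 3: offset=5 data="mCuz" -> buffer=ConocmCuzKUSl -> prefix_len=13

Answer: 0 5 13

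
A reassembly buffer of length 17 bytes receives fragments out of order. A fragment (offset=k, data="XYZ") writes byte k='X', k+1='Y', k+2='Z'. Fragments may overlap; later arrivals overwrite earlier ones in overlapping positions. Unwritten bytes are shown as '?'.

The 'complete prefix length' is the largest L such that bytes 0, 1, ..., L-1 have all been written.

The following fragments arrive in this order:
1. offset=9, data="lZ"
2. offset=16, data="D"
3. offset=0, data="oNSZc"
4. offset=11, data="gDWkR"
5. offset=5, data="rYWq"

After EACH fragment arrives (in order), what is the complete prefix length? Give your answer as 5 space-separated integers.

Fragment 1: offset=9 data="lZ" -> buffer=?????????lZ?????? -> prefix_len=0
Fragment 2: offset=16 data="D" -> buffer=?????????lZ?????D -> prefix_len=0
Fragment 3: offset=0 data="oNSZc" -> buffer=oNSZc????lZ?????D -> prefix_len=5
Fragment 4: offset=11 data="gDWkR" -> buffer=oNSZc????lZgDWkRD -> prefix_len=5
Fragment 5: offset=5 data="rYWq" -> buffer=oNSZcrYWqlZgDWkRD -> prefix_len=17

Answer: 0 0 5 5 17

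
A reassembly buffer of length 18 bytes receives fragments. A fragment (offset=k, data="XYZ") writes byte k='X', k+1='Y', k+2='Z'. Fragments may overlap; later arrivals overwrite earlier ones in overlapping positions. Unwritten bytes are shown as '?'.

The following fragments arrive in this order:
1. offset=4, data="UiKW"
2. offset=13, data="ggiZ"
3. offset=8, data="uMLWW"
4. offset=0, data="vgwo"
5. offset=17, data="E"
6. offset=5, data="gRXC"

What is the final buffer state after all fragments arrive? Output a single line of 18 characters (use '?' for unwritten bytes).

Fragment 1: offset=4 data="UiKW" -> buffer=????UiKW??????????
Fragment 2: offset=13 data="ggiZ" -> buffer=????UiKW?????ggiZ?
Fragment 3: offset=8 data="uMLWW" -> buffer=????UiKWuMLWWggiZ?
Fragment 4: offset=0 data="vgwo" -> buffer=vgwoUiKWuMLWWggiZ?
Fragment 5: offset=17 data="E" -> buffer=vgwoUiKWuMLWWggiZE
Fragment 6: offset=5 data="gRXC" -> buffer=vgwoUgRXCMLWWggiZE

Answer: vgwoUgRXCMLWWggiZE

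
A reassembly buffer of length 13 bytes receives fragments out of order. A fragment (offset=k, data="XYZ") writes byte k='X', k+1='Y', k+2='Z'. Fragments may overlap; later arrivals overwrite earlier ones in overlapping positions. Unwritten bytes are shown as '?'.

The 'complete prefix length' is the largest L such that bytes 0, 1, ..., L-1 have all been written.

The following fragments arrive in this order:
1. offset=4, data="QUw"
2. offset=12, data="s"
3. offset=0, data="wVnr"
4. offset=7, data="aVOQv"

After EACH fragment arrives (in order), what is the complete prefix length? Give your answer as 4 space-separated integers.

Answer: 0 0 7 13

Derivation:
Fragment 1: offset=4 data="QUw" -> buffer=????QUw?????? -> prefix_len=0
Fragment 2: offset=12 data="s" -> buffer=????QUw?????s -> prefix_len=0
Fragment 3: offset=0 data="wVnr" -> buffer=wVnrQUw?????s -> prefix_len=7
Fragment 4: offset=7 data="aVOQv" -> buffer=wVnrQUwaVOQvs -> prefix_len=13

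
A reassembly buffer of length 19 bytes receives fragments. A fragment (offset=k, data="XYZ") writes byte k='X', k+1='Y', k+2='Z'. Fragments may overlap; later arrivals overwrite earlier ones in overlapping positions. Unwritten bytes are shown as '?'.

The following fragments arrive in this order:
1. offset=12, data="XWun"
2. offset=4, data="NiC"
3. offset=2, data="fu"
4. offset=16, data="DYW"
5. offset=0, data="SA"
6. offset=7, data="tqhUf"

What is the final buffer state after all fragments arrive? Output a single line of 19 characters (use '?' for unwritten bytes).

Answer: SAfuNiCtqhUfXWunDYW

Derivation:
Fragment 1: offset=12 data="XWun" -> buffer=????????????XWun???
Fragment 2: offset=4 data="NiC" -> buffer=????NiC?????XWun???
Fragment 3: offset=2 data="fu" -> buffer=??fuNiC?????XWun???
Fragment 4: offset=16 data="DYW" -> buffer=??fuNiC?????XWunDYW
Fragment 5: offset=0 data="SA" -> buffer=SAfuNiC?????XWunDYW
Fragment 6: offset=7 data="tqhUf" -> buffer=SAfuNiCtqhUfXWunDYW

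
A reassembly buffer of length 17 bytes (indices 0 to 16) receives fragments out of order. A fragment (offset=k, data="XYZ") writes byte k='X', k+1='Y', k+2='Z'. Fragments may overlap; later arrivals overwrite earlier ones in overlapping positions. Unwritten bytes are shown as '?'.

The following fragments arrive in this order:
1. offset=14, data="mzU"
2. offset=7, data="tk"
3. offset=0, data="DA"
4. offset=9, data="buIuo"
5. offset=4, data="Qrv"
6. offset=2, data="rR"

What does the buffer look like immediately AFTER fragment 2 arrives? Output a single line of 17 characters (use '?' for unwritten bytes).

Answer: ???????tk?????mzU

Derivation:
Fragment 1: offset=14 data="mzU" -> buffer=??????????????mzU
Fragment 2: offset=7 data="tk" -> buffer=???????tk?????mzU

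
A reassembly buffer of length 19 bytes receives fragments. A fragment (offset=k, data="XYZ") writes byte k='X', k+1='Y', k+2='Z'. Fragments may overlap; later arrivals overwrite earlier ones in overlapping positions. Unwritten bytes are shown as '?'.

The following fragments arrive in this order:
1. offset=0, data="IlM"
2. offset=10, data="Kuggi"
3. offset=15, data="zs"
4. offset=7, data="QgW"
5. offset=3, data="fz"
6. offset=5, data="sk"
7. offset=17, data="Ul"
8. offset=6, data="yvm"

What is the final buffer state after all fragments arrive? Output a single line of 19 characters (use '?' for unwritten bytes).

Answer: IlMfzsyvmWKuggizsUl

Derivation:
Fragment 1: offset=0 data="IlM" -> buffer=IlM????????????????
Fragment 2: offset=10 data="Kuggi" -> buffer=IlM???????Kuggi????
Fragment 3: offset=15 data="zs" -> buffer=IlM???????Kuggizs??
Fragment 4: offset=7 data="QgW" -> buffer=IlM????QgWKuggizs??
Fragment 5: offset=3 data="fz" -> buffer=IlMfz??QgWKuggizs??
Fragment 6: offset=5 data="sk" -> buffer=IlMfzskQgWKuggizs??
Fragment 7: offset=17 data="Ul" -> buffer=IlMfzskQgWKuggizsUl
Fragment 8: offset=6 data="yvm" -> buffer=IlMfzsyvmWKuggizsUl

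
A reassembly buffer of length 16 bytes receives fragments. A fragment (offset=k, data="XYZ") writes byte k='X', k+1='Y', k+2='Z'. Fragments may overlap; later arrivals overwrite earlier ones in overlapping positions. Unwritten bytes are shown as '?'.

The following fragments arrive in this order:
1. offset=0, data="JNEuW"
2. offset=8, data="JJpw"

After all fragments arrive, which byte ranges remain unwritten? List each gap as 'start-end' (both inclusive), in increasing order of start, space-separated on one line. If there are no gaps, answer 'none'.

Fragment 1: offset=0 len=5
Fragment 2: offset=8 len=4
Gaps: 5-7 12-15

Answer: 5-7 12-15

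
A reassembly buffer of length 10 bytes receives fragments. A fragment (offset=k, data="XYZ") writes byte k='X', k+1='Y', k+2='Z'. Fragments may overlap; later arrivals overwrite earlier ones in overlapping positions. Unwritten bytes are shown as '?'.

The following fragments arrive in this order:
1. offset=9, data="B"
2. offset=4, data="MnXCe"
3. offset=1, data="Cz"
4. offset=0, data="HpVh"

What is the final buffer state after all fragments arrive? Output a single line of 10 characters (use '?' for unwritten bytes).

Fragment 1: offset=9 data="B" -> buffer=?????????B
Fragment 2: offset=4 data="MnXCe" -> buffer=????MnXCeB
Fragment 3: offset=1 data="Cz" -> buffer=?Cz?MnXCeB
Fragment 4: offset=0 data="HpVh" -> buffer=HpVhMnXCeB

Answer: HpVhMnXCeB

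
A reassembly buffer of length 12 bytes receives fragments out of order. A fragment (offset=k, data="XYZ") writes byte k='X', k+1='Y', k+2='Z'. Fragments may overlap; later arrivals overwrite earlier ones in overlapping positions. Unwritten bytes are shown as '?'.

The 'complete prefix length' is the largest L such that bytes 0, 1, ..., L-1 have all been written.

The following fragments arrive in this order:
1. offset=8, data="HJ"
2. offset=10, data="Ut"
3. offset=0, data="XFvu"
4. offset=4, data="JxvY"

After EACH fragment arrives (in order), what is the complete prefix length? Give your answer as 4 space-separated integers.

Answer: 0 0 4 12

Derivation:
Fragment 1: offset=8 data="HJ" -> buffer=????????HJ?? -> prefix_len=0
Fragment 2: offset=10 data="Ut" -> buffer=????????HJUt -> prefix_len=0
Fragment 3: offset=0 data="XFvu" -> buffer=XFvu????HJUt -> prefix_len=4
Fragment 4: offset=4 data="JxvY" -> buffer=XFvuJxvYHJUt -> prefix_len=12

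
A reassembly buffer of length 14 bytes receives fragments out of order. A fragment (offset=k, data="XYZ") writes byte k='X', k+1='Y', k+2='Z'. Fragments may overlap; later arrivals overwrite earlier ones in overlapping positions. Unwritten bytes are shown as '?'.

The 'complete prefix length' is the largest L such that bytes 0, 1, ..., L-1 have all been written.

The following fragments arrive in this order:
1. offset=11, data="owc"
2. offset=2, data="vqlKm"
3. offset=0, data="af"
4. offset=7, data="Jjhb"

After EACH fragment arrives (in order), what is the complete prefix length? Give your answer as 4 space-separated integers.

Answer: 0 0 7 14

Derivation:
Fragment 1: offset=11 data="owc" -> buffer=???????????owc -> prefix_len=0
Fragment 2: offset=2 data="vqlKm" -> buffer=??vqlKm????owc -> prefix_len=0
Fragment 3: offset=0 data="af" -> buffer=afvqlKm????owc -> prefix_len=7
Fragment 4: offset=7 data="Jjhb" -> buffer=afvqlKmJjhbowc -> prefix_len=14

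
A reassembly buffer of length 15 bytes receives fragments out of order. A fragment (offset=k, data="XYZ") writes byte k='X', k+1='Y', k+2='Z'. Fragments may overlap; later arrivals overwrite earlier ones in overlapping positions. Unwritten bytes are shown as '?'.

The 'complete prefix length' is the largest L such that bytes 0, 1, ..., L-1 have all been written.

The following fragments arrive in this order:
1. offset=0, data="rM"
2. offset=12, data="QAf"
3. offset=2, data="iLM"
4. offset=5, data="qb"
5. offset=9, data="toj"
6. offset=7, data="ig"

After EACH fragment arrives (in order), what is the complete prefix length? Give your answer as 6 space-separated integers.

Answer: 2 2 5 7 7 15

Derivation:
Fragment 1: offset=0 data="rM" -> buffer=rM????????????? -> prefix_len=2
Fragment 2: offset=12 data="QAf" -> buffer=rM??????????QAf -> prefix_len=2
Fragment 3: offset=2 data="iLM" -> buffer=rMiLM???????QAf -> prefix_len=5
Fragment 4: offset=5 data="qb" -> buffer=rMiLMqb?????QAf -> prefix_len=7
Fragment 5: offset=9 data="toj" -> buffer=rMiLMqb??tojQAf -> prefix_len=7
Fragment 6: offset=7 data="ig" -> buffer=rMiLMqbigtojQAf -> prefix_len=15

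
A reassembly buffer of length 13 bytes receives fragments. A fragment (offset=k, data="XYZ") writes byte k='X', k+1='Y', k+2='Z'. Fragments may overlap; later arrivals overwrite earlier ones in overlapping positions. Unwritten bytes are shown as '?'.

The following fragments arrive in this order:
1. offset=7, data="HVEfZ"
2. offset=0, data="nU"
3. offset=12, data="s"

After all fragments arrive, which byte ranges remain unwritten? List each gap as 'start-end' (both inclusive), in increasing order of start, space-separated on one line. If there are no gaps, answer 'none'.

Fragment 1: offset=7 len=5
Fragment 2: offset=0 len=2
Fragment 3: offset=12 len=1
Gaps: 2-6

Answer: 2-6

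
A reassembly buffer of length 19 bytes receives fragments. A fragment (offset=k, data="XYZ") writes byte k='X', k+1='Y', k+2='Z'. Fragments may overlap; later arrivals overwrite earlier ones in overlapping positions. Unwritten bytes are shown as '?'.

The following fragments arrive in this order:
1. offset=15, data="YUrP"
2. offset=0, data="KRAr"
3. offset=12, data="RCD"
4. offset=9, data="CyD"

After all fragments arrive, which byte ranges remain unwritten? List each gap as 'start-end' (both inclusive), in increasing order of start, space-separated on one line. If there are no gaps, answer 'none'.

Fragment 1: offset=15 len=4
Fragment 2: offset=0 len=4
Fragment 3: offset=12 len=3
Fragment 4: offset=9 len=3
Gaps: 4-8

Answer: 4-8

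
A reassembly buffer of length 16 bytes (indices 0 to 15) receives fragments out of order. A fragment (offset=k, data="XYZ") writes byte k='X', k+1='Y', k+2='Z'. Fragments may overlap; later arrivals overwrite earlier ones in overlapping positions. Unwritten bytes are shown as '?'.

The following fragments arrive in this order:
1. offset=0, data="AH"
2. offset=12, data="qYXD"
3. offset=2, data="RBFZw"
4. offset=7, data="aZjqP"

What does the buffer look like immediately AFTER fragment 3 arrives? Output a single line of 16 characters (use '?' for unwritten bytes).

Fragment 1: offset=0 data="AH" -> buffer=AH??????????????
Fragment 2: offset=12 data="qYXD" -> buffer=AH??????????qYXD
Fragment 3: offset=2 data="RBFZw" -> buffer=AHRBFZw?????qYXD

Answer: AHRBFZw?????qYXD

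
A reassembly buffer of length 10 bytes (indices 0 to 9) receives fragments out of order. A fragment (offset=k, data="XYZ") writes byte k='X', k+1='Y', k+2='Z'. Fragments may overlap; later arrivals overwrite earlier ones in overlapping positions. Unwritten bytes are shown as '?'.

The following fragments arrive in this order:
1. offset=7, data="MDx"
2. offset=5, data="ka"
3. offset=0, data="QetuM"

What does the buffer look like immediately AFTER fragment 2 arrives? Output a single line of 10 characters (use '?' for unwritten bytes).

Answer: ?????kaMDx

Derivation:
Fragment 1: offset=7 data="MDx" -> buffer=???????MDx
Fragment 2: offset=5 data="ka" -> buffer=?????kaMDx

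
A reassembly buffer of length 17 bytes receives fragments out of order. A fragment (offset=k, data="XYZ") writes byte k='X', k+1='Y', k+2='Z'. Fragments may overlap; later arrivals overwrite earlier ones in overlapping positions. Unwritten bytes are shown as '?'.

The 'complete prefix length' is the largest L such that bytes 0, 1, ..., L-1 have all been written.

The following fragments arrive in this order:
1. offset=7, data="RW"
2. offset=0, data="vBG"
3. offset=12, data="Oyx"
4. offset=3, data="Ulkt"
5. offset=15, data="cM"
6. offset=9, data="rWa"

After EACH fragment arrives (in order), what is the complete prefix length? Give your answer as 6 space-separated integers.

Fragment 1: offset=7 data="RW" -> buffer=???????RW???????? -> prefix_len=0
Fragment 2: offset=0 data="vBG" -> buffer=vBG????RW???????? -> prefix_len=3
Fragment 3: offset=12 data="Oyx" -> buffer=vBG????RW???Oyx?? -> prefix_len=3
Fragment 4: offset=3 data="Ulkt" -> buffer=vBGUlktRW???Oyx?? -> prefix_len=9
Fragment 5: offset=15 data="cM" -> buffer=vBGUlktRW???OyxcM -> prefix_len=9
Fragment 6: offset=9 data="rWa" -> buffer=vBGUlktRWrWaOyxcM -> prefix_len=17

Answer: 0 3 3 9 9 17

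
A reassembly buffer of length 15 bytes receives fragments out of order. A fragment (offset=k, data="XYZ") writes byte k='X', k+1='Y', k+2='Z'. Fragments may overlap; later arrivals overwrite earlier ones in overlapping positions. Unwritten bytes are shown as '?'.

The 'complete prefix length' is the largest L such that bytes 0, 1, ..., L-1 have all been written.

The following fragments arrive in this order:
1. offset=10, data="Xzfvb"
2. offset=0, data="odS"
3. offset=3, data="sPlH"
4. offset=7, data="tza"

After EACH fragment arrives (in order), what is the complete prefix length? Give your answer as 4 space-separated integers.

Answer: 0 3 7 15

Derivation:
Fragment 1: offset=10 data="Xzfvb" -> buffer=??????????Xzfvb -> prefix_len=0
Fragment 2: offset=0 data="odS" -> buffer=odS???????Xzfvb -> prefix_len=3
Fragment 3: offset=3 data="sPlH" -> buffer=odSsPlH???Xzfvb -> prefix_len=7
Fragment 4: offset=7 data="tza" -> buffer=odSsPlHtzaXzfvb -> prefix_len=15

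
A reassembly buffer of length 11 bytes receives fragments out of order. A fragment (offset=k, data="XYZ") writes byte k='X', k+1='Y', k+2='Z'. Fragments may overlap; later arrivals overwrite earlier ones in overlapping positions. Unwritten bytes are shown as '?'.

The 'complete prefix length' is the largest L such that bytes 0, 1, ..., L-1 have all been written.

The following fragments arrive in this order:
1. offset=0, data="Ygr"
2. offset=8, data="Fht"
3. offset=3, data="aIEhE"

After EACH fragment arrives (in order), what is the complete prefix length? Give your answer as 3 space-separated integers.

Fragment 1: offset=0 data="Ygr" -> buffer=Ygr???????? -> prefix_len=3
Fragment 2: offset=8 data="Fht" -> buffer=Ygr?????Fht -> prefix_len=3
Fragment 3: offset=3 data="aIEhE" -> buffer=YgraIEhEFht -> prefix_len=11

Answer: 3 3 11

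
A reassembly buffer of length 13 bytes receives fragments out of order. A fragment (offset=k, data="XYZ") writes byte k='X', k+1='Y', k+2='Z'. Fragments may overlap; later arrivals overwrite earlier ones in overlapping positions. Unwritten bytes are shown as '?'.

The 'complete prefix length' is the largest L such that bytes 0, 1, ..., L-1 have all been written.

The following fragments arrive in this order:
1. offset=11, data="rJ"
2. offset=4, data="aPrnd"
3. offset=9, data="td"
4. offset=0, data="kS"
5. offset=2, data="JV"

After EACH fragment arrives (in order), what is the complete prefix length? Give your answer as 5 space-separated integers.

Fragment 1: offset=11 data="rJ" -> buffer=???????????rJ -> prefix_len=0
Fragment 2: offset=4 data="aPrnd" -> buffer=????aPrnd??rJ -> prefix_len=0
Fragment 3: offset=9 data="td" -> buffer=????aPrndtdrJ -> prefix_len=0
Fragment 4: offset=0 data="kS" -> buffer=kS??aPrndtdrJ -> prefix_len=2
Fragment 5: offset=2 data="JV" -> buffer=kSJVaPrndtdrJ -> prefix_len=13

Answer: 0 0 0 2 13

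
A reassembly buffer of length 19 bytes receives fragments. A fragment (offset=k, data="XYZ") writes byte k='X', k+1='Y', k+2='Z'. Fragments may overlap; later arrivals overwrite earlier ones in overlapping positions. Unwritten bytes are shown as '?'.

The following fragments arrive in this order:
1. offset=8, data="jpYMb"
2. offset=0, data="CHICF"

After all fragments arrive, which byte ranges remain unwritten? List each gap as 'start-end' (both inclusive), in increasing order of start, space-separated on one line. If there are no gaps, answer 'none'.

Fragment 1: offset=8 len=5
Fragment 2: offset=0 len=5
Gaps: 5-7 13-18

Answer: 5-7 13-18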